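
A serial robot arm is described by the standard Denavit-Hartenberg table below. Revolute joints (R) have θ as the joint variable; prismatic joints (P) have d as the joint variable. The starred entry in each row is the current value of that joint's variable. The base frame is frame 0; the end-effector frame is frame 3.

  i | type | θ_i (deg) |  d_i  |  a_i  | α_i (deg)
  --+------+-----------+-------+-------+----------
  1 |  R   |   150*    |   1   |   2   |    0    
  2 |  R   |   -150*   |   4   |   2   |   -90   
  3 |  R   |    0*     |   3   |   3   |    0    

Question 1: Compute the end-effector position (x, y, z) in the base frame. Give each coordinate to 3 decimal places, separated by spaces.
3.268 4.000 5.000

after link 1: o_1 = (-1.7321, 1.0000, 1.0000)
after link 2: o_2 = (0.2679, 1.0000, 5.0000)
after link 3: o_3 = (3.2679, 4.0000, 5.0000)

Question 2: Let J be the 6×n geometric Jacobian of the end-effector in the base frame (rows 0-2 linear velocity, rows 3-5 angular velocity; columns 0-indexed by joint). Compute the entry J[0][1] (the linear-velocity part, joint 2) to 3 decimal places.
-3.000

axis z_1 = (0.0000,0.0000,1.0000); lever o_n−o_1 = (5.0000,3.0000,4.0000)
cross product → J_v[:, 1] = (-3.0000,5.0000,0.0000)
J_ω[:, 1] = z_1
entry J[0][1] = -3.0000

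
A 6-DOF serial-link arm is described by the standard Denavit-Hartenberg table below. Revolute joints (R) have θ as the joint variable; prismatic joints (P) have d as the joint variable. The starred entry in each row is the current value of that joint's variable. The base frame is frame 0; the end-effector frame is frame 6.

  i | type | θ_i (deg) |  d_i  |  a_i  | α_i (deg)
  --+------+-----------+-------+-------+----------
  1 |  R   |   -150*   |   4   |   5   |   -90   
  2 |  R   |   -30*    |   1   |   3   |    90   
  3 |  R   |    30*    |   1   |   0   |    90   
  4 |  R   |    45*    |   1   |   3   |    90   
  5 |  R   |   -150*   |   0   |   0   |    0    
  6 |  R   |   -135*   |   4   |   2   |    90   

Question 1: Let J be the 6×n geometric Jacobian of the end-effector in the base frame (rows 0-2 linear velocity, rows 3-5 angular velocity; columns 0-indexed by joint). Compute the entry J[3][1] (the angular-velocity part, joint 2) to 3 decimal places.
axis z_1 = (0.5000,-0.8660,0.0000); lever o_n−o_1 = (-5.9574,-4.7314,5.1054)
cross product → J_v[:, 1] = (-4.4214,-2.5527,-7.5250)
J_ω[:, 1] = z_1
entry J[3][1] = 0.5000

0.500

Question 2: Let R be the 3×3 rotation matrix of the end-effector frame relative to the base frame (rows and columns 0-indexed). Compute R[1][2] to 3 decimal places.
-0.519

End-effector z-axis (col 2 of R) = (0.2320,-0.5192,0.8226)
R[1][2] = -0.5192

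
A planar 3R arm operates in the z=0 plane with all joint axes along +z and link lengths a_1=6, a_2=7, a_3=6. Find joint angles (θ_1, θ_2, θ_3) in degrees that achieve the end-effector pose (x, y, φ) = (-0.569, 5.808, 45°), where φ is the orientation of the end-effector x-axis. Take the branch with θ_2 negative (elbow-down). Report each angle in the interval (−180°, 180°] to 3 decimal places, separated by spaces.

-120.000 -135.001 -59.999

wrist centre = target − a_3·(cos φ, sin φ) = (-4.8116, 1.5654)
cos θ_2 = (25.6022−6²−7²)/(2·6·7) = -0.7071; θ_2 = -135.0008° (elbow-down)
β = atan2(1.5654,-4.8116) = 161.9789°; ψ = atan2(-4.9497,1.0502) = -78.0211°
θ_1 = β − ψ = 239.9999°
θ_3 = φ − θ_1 − θ_2 = -59.9992° (wrapped to (-180°,180°])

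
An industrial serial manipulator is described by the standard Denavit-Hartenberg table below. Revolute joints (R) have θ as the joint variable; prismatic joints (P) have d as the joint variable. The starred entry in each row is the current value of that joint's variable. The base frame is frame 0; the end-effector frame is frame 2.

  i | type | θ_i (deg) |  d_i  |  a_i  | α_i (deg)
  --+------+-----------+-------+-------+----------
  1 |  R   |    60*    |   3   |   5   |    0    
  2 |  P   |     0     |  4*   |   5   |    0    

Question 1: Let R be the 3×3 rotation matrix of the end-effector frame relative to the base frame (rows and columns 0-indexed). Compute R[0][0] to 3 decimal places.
End-effector x-axis (col 0 of R) = (0.5000,0.8660,0.0000)
R[0][0] = 0.5000

0.500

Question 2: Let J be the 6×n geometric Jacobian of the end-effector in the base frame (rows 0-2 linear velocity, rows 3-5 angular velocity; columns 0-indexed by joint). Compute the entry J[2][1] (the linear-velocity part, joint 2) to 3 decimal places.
1.000

prismatic axis z_1 = (0.0000,0.0000,1.0000)
J_v[:, 1] = z_1; J_ω[:, 1] = (0,0,0)
entry J[2][1] = 1.0000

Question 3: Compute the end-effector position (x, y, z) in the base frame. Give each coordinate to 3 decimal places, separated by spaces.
5.000 8.660 7.000

after link 1: o_1 = (2.5000, 4.3301, 3.0000)
after link 2: o_2 = (5.0000, 8.6603, 7.0000)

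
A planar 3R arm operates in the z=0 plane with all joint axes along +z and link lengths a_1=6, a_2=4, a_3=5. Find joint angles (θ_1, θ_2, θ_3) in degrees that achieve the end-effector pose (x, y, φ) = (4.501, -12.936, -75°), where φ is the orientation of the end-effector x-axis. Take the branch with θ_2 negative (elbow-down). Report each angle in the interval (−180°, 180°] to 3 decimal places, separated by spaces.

-45.002 -60.003 30.005

wrist centre = target − a_3·(cos φ, sin φ) = (3.2069, -8.1064)
cos θ_2 = (75.9975−6²−4²)/(2·6·4) = 0.4999; θ_2 = -60.0035° (elbow-down)
β = atan2(-8.1064,3.2069) = -68.4161°; ψ = atan2(-3.4642,7.9998) = -23.4145°
θ_1 = β − ψ = -45.0016°
θ_3 = φ − θ_1 − θ_2 = 30.0051° (wrapped to (-180°,180°])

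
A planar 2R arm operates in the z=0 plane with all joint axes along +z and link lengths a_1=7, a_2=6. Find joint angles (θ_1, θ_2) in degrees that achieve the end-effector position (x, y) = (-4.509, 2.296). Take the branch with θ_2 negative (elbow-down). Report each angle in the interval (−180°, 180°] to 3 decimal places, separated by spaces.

-150.006 -135.000

cos θ_2 = (25.6027−7²−6²)/(2·7·6) = -0.7071; θ_2 = -135.0003° (elbow-down)
β = atan2(2.2960,-4.5090) = 153.0146°; ψ = atan2(-4.2426,2.7573) = -56.9796°
θ_1 = β − ψ = 209.9942°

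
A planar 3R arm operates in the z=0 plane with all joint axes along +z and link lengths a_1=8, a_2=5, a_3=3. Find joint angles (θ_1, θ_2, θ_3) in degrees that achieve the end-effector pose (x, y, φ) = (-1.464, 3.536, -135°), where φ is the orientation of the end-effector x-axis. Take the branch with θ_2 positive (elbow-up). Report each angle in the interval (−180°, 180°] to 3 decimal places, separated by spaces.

wrist centre = target − a_3·(cos φ, sin φ) = (0.6573, 5.6573)
cos θ_2 = (32.4373−8²−5²)/(2·8·5) = -0.7070; θ_2 = 134.9940° (elbow-up)
β = atan2(5.6573,0.6573) = 83.3726°; ψ = atan2(3.5359,4.4648) = 38.3773°
θ_1 = β − ψ = 44.9953°
θ_3 = φ − θ_1 − θ_2 = 45.0107° (wrapped to (-180°,180°])

44.995 134.994 45.011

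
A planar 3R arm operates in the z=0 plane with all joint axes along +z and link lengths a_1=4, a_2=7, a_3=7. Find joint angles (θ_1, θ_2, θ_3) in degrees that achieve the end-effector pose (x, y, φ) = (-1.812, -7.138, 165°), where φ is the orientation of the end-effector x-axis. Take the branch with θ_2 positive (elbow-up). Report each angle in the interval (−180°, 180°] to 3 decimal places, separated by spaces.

-90.004 45.004 -150.000

wrist centre = target − a_3·(cos φ, sin φ) = (4.9495, -8.9497)
cos θ_2 = (104.5951−4²−7²)/(2·4·7) = 0.7071; θ_2 = 45.0042° (elbow-up)
β = atan2(-8.9497,4.9495) = -61.0560°; ψ = atan2(4.9501,8.9494) = 28.9480°
θ_1 = β − ψ = -90.0040°
θ_3 = φ − θ_1 − θ_2 = -150.0002° (wrapped to (-180°,180°])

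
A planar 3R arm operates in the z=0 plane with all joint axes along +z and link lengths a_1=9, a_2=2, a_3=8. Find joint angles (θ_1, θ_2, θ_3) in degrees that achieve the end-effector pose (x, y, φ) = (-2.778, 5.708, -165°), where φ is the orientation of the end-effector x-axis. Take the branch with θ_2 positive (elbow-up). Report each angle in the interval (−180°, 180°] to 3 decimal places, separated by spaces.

wrist centre = target − a_3·(cos φ, sin φ) = (4.9494, 7.7786)
cos θ_2 = (85.0025−9²−2²)/(2·9·2) = 0.0001; θ_2 = 89.9960° (elbow-up)
β = atan2(7.7786,4.9494) = 57.5319°; ψ = atan2(2.0000,9.0001) = 12.5286°
θ_1 = β − ψ = 45.0032°
θ_3 = φ − θ_1 − θ_2 = 60.0007° (wrapped to (-180°,180°])

45.003 89.996 60.001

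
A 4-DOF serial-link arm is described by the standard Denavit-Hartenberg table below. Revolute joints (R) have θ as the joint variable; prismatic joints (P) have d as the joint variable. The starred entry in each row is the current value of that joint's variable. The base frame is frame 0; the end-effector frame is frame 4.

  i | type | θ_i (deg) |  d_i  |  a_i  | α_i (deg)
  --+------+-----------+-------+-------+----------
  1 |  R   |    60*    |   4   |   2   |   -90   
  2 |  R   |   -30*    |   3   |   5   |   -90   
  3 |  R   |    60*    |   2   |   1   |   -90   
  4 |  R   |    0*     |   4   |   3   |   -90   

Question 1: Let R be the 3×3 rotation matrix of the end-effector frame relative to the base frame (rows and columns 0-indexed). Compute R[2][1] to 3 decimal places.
0.433

End-effector y-axis (col 1 of R) = (-0.0580,0.8995,0.4330)
R[2][1] = 0.4330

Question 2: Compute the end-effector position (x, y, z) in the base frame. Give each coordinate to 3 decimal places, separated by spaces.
5.165 4.018 4.036

after link 1: o_1 = (1.0000, 1.7321, 4.0000)
after link 2: o_2 = (0.5670, 6.9821, 6.5000)
after link 3: o_3 = (2.0335, 7.7901, 5.0179)
after link 4: o_4 = (5.1651, 4.0179, 4.0359)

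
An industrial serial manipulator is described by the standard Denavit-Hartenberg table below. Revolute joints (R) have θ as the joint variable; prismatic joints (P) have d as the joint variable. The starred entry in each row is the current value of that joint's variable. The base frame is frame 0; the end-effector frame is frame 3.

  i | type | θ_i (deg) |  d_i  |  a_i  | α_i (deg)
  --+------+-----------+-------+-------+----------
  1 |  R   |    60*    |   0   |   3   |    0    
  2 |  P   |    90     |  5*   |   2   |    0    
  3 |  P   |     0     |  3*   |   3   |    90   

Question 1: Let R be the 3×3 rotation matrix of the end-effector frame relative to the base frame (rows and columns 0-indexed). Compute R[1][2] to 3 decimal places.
End-effector z-axis (col 2 of R) = (0.5000,0.8660,0.0000)
R[1][2] = 0.8660

0.866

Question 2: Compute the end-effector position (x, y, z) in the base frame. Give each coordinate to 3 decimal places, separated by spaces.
-2.830 5.098 8.000

after link 1: o_1 = (1.5000, 2.5981, 0.0000)
after link 2: o_2 = (-0.2321, 3.5981, 5.0000)
after link 3: o_3 = (-2.8301, 5.0981, 8.0000)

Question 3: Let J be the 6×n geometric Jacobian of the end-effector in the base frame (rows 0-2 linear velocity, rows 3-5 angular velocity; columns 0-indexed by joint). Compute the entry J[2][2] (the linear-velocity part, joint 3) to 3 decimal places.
1.000

prismatic axis z_2 = (0.0000,0.0000,1.0000)
J_v[:, 2] = z_2; J_ω[:, 2] = (0,0,0)
entry J[2][2] = 1.0000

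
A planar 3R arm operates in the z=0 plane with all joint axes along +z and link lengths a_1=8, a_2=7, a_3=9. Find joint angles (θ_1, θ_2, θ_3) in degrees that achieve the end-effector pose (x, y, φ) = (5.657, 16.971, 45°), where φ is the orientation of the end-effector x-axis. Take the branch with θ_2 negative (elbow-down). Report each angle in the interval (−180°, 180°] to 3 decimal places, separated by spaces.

wrist centre = target − a_3·(cos φ, sin φ) = (-0.7070, 10.6070)
cos θ_2 = (113.0091−8²−7²)/(2·8·7) = 0.0001; θ_2 = -89.9954° (elbow-down)
β = atan2(10.6070,-0.7070) = 93.8131°; ψ = atan2(-7.0000,8.0006) = -41.1839°
θ_1 = β − ψ = 134.9970°
θ_3 = φ − θ_1 − θ_2 = -0.0017° (wrapped to (-180°,180°])

134.997 -89.995 -0.002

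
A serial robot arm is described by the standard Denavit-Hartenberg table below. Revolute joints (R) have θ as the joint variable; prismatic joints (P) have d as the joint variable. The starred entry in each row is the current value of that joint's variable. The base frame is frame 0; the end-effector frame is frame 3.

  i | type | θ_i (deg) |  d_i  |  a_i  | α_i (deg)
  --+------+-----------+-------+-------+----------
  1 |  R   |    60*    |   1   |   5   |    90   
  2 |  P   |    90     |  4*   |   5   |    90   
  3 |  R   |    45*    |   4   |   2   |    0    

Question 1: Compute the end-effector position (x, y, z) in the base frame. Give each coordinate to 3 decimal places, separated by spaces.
9.189 5.087 7.414

after link 1: o_1 = (2.5000, 4.3301, 1.0000)
after link 2: o_2 = (5.9641, 2.3301, 6.0000)
after link 3: o_3 = (9.1888, 5.0871, 7.4142)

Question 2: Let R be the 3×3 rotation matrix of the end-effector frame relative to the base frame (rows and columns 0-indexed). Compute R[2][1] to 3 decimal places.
End-effector y-axis (col 1 of R) = (0.6124,-0.3536,-0.7071)
R[2][1] = -0.7071

-0.707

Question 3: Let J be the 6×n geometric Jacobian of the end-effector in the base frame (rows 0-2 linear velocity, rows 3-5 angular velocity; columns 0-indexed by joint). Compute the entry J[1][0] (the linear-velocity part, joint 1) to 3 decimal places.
axis z_0 = ẑ; lever o_n−o_0 = (9.1888,5.0871,7.4142)
cross product → J_v[:, 0] = (-5.0871,9.1888,0.0000)
J_ω[:, 0] = z_0
entry J[1][0] = 9.1888

9.189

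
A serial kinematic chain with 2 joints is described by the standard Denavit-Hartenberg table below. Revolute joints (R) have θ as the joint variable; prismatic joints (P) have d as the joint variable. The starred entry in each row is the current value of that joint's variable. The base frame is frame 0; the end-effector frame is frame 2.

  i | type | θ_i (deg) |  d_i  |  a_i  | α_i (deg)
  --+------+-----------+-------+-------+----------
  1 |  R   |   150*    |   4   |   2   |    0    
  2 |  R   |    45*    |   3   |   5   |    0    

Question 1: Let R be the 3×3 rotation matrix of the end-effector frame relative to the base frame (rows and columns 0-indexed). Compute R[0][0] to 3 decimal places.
-0.966

End-effector x-axis (col 0 of R) = (-0.9659,-0.2588,0.0000)
R[0][0] = -0.9659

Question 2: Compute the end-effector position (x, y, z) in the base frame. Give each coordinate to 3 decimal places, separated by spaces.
-6.562 -0.294 7.000

after link 1: o_1 = (-1.7321, 1.0000, 4.0000)
after link 2: o_2 = (-6.5617, -0.2941, 7.0000)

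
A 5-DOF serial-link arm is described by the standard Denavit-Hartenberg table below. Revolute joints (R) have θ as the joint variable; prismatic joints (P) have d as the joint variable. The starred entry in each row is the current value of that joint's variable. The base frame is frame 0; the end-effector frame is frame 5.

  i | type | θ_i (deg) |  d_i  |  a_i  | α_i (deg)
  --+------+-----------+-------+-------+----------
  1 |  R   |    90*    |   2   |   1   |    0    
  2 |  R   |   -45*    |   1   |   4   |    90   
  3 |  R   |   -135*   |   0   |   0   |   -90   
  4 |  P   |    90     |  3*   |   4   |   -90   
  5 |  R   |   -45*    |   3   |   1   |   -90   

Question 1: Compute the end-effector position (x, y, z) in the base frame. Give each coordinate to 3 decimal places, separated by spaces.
2.854 10.510 2.500

after link 1: o_1 = (0.0000, 1.0000, 2.0000)
after link 2: o_2 = (2.8284, 3.8284, 3.0000)
after link 3: o_3 = (2.8284, 3.8284, 3.0000)
after link 4: o_4 = (1.5000, 8.1569, 0.8787)
after link 5: o_5 = (2.8536, 10.5104, 2.5000)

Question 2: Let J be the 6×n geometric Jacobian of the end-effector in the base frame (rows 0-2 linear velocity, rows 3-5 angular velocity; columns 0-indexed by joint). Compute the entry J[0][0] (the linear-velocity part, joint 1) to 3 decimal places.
axis z_0 = ẑ; lever o_n−o_0 = (2.8536,10.5104,2.5000)
cross product → J_v[:, 0] = (-10.5104,2.8536,0.0000)
J_ω[:, 0] = z_0
entry J[0][0] = -10.5104

-10.510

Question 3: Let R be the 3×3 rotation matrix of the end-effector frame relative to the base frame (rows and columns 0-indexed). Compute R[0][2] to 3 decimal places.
-0.854

End-effector z-axis (col 2 of R) = (-0.8536,0.1464,0.5000)
R[0][2] = -0.8536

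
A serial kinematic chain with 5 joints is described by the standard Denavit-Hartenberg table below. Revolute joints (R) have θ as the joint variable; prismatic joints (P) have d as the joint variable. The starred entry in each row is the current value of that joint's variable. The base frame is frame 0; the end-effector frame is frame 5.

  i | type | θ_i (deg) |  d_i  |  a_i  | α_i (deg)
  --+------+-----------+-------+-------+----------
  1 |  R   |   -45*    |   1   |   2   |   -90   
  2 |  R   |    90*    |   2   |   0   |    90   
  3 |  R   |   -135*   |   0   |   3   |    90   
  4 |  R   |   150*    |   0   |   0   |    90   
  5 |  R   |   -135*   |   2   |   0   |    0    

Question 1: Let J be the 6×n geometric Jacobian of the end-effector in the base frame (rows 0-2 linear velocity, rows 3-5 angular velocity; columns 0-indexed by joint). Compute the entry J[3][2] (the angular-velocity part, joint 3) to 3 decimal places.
0.707

axis z_2 = (0.7071,-0.7071,0.0000); lever o_n−o_2 = (-0.7753,-3.2247,2.8284)
cross product → J_v[:, 2] = (-2.0000,-2.0000,-2.8284)
J_ω[:, 2] = z_2
entry J[3][2] = 0.7071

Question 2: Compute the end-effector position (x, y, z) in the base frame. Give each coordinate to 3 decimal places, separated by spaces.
after link 1: o_1 = (1.4142, -1.4142, 1.0000)
after link 2: o_2 = (2.8284, 0.0000, 1.0000)
after link 3: o_3 = (1.3284, -1.5000, 3.1213)
after link 4: o_4 = (1.3284, -1.5000, 3.1213)
after link 5: o_5 = (2.0532, -3.2247, 3.8284)

2.053 -3.225 3.828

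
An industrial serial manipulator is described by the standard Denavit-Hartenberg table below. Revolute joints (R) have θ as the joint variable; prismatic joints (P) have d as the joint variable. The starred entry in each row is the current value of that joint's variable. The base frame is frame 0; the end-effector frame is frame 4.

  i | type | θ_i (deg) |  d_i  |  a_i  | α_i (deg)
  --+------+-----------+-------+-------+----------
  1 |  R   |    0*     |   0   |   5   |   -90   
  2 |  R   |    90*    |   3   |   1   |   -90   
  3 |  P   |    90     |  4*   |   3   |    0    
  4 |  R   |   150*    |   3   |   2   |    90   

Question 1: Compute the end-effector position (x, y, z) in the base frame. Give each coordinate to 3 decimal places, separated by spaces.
after link 1: o_1 = (5.0000, 0.0000, 0.0000)
after link 2: o_2 = (5.0000, 3.0000, -1.0000)
after link 3: o_3 = (1.0000, 0.0000, -1.0000)
after link 4: o_4 = (-2.0000, 1.7321, -0.0000)

-2.000 1.732 -0.000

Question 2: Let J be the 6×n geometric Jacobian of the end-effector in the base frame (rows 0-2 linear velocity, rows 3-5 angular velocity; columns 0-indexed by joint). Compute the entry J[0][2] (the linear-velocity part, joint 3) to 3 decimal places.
prismatic axis z_2 = (-1.0000,0.0000,-0.0000)
J_v[:, 2] = z_2; J_ω[:, 2] = (0,0,0)
entry J[0][2] = -1.0000

-1.000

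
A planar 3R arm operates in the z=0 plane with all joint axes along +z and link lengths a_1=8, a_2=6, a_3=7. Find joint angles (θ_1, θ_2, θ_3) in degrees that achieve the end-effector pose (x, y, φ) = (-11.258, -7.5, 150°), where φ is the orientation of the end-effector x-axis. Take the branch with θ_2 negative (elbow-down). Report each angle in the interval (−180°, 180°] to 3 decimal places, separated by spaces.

-89.998 -60.002 -60.000

wrist centre = target − a_3·(cos φ, sin φ) = (-5.1958, -11.0000)
cos θ_2 = (147.9966−8²−6²)/(2·8·6) = 0.5000; θ_2 = -60.0024° (elbow-down)
β = atan2(-11.0000,-5.1958) = -115.2836°; ψ = atan2(-5.1963,10.9998) = -25.2860°
θ_1 = β − ψ = -89.9976°
θ_3 = φ − θ_1 − θ_2 = -60.0000° (wrapped to (-180°,180°])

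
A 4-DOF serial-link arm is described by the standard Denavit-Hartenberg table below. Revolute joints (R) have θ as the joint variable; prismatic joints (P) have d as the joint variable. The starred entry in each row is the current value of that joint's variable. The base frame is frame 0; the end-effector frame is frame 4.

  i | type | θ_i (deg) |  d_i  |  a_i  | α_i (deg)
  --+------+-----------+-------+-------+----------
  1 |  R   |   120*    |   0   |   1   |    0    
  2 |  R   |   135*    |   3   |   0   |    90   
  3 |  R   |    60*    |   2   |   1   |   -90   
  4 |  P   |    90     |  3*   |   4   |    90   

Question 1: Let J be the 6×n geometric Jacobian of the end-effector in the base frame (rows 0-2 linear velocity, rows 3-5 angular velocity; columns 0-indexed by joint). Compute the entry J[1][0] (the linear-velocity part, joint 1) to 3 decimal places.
1.975

axis z_0 = ẑ; lever o_n−o_0 = (1.9749,2.3750,5.3660)
cross product → J_v[:, 0] = (-2.3750,1.9749,0.0000)
J_ω[:, 0] = z_0
entry J[1][0] = 1.9749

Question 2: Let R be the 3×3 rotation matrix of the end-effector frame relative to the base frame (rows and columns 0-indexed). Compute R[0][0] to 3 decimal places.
0.966

End-effector x-axis (col 0 of R) = (0.9659,-0.2588,0.0000)
R[0][0] = 0.9659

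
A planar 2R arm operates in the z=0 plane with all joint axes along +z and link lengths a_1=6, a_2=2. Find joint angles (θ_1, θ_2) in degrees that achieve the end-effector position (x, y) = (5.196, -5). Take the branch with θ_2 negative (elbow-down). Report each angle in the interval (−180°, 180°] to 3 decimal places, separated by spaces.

cos θ_2 = (51.9984−6²−2²)/(2·6·2) = 0.4999; θ_2 = -60.0044° (elbow-down)
β = atan2(-5.0000,5.1960) = -43.8987°; ψ = atan2(-1.7321,6.9999) = -13.8987°
θ_1 = β − ψ = -30.0000°

-30.000 -60.004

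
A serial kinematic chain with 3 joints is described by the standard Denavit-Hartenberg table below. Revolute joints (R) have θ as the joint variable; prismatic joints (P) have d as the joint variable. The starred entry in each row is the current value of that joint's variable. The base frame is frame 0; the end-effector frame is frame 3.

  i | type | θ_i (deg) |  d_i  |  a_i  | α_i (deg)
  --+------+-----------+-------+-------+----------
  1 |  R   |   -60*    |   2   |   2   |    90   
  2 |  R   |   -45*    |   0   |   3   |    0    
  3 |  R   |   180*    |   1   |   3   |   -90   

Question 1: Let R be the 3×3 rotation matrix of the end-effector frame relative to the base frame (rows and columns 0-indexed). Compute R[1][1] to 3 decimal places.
End-effector y-axis (col 1 of R) = (0.8660,0.5000,-0.0000)
R[1][1] = 0.5000

0.500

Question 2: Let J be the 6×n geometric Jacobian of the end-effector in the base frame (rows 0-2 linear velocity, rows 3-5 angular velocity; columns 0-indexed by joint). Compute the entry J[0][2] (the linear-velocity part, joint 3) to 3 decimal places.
-1.061

axis z_2 = (-0.8660,-0.5000,0.0000); lever o_n−o_2 = (-1.9267,1.3371,2.1213)
cross product → J_v[:, 2] = (-1.0607,1.8371,-2.1213)
J_ω[:, 2] = z_2
entry J[0][2] = -1.0607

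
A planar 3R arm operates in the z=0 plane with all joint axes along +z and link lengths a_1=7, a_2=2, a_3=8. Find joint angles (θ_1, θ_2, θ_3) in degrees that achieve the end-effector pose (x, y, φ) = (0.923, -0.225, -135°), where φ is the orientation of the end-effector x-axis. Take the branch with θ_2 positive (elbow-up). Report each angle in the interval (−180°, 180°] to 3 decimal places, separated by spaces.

30.000 44.998 150.001

wrist centre = target − a_3·(cos φ, sin φ) = (6.5799, 5.4319)
cos θ_2 = (72.7995−7²−2²)/(2·7·2) = 0.7071; θ_2 = 44.9985° (elbow-up)
β = atan2(5.4319,6.5799) = 39.5406°; ψ = atan2(1.4142,8.4143) = 9.5405°
θ_1 = β − ψ = 30.0001°
θ_3 = φ − θ_1 − θ_2 = 150.0014° (wrapped to (-180°,180°])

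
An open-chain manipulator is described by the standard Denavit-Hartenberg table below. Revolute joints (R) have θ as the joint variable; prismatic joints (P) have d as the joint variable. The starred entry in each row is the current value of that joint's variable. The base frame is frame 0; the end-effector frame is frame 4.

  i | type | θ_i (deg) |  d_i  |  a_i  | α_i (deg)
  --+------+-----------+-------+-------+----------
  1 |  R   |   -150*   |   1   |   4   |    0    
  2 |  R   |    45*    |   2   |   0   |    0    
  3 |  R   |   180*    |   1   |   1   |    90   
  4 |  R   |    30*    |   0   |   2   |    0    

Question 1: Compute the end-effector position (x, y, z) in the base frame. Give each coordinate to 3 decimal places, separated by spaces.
after link 1: o_1 = (-3.4641, -2.0000, 1.0000)
after link 2: o_2 = (-3.4641, -2.0000, 3.0000)
after link 3: o_3 = (-3.2053, -1.0341, 4.0000)
after link 4: o_4 = (-2.7570, 0.6390, 5.0000)

-2.757 0.639 5.000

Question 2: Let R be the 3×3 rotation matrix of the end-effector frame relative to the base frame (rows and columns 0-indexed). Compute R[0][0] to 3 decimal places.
0.224

End-effector x-axis (col 0 of R) = (0.2241,0.8365,0.5000)
R[0][0] = 0.2241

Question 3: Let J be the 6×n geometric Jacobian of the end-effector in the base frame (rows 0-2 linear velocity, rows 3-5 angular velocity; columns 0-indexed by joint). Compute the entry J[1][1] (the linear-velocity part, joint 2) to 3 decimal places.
0.707

axis z_1 = (0.0000,0.0000,1.0000); lever o_n−o_1 = (0.7071,2.6390,4.0000)
cross product → J_v[:, 1] = (-2.6390,0.7071,0.0000)
J_ω[:, 1] = z_1
entry J[1][1] = 0.7071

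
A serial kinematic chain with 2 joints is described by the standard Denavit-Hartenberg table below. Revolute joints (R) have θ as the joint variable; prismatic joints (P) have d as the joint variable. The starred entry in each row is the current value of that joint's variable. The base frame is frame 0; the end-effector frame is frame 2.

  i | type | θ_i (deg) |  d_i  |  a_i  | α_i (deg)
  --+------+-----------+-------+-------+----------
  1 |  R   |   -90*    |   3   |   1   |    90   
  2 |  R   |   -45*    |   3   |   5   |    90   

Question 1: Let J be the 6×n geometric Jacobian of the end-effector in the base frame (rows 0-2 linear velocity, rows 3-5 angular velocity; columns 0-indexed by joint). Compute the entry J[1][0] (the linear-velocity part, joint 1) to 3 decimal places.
axis z_0 = ẑ; lever o_n−o_0 = (-3.0000,-4.5355,-0.5355)
cross product → J_v[:, 0] = (4.5355,-3.0000,0.0000)
J_ω[:, 0] = z_0
entry J[1][0] = -3.0000

-3.000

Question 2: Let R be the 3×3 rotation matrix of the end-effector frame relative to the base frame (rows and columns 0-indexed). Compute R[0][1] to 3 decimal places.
End-effector y-axis (col 1 of R) = (-1.0000,-0.0000,0.0000)
R[0][1] = -1.0000

-1.000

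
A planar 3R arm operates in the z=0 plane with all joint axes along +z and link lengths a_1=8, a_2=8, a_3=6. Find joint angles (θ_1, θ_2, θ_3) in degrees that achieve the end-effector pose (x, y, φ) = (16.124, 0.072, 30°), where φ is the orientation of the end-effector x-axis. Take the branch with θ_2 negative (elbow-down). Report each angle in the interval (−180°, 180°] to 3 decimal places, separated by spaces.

wrist centre = target − a_3·(cos φ, sin φ) = (10.9278, -2.9280)
cos θ_2 = (127.9910−8²−8²)/(2·8·8) = -0.0001; θ_2 = -90.0040° (elbow-down)
β = atan2(-2.9280,10.9278) = -14.9995°; ψ = atan2(-8.0000,7.9994) = -45.0020°
θ_1 = β − ψ = 30.0025°
θ_3 = φ − θ_1 − θ_2 = 90.0015° (wrapped to (-180°,180°])

30.003 -90.004 90.001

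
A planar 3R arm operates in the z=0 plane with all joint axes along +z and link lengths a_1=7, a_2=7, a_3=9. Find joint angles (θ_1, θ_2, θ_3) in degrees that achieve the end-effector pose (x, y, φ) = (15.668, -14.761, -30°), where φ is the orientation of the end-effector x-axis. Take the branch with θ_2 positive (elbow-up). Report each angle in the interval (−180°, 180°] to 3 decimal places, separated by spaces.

wrist centre = target − a_3·(cos φ, sin φ) = (7.8738, -10.2610)
cos θ_2 = (167.2844−7²−7²)/(2·7·7) = 0.7070; θ_2 = 45.0100° (elbow-up)
β = atan2(-10.2610,7.8738) = -52.4992°; ψ = atan2(4.9506,11.9489) = 22.5050°
θ_1 = β − ψ = -75.0042°
θ_3 = φ − θ_1 − θ_2 = -0.0058° (wrapped to (-180°,180°])

-75.004 45.010 -0.006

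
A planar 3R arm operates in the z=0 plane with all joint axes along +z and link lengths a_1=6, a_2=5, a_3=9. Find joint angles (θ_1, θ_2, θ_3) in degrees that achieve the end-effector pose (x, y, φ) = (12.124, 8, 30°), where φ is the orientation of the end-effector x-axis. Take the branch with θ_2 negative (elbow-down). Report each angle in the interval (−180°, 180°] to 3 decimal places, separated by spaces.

90.003 -120.003 60.000

wrist centre = target − a_3·(cos φ, sin φ) = (4.3298, 3.5000)
cos θ_2 = (30.9969−6²−5²)/(2·6·5) = -0.5001; θ_2 = -120.0034° (elbow-down)
β = atan2(3.5000,4.3298) = 38.9506°; ψ = atan2(-4.3300,3.4997) = -51.0528°
θ_1 = β − ψ = 90.0034°
θ_3 = φ − θ_1 − θ_2 = 60.0000° (wrapped to (-180°,180°])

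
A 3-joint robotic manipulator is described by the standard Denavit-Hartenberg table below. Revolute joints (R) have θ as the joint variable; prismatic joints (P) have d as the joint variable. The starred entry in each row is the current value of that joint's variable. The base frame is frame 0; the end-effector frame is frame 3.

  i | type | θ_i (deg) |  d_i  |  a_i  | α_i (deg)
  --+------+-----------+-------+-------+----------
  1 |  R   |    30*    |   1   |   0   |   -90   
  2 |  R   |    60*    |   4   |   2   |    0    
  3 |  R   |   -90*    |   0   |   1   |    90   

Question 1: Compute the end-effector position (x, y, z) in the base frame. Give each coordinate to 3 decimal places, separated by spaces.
-0.384 4.397 -0.232

after link 1: o_1 = (0.0000, 0.0000, 1.0000)
after link 2: o_2 = (-1.1340, 3.9641, -0.7321)
after link 3: o_3 = (-0.3840, 4.3971, -0.2321)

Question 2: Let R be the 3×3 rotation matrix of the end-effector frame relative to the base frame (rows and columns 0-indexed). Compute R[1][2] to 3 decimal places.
End-effector z-axis (col 2 of R) = (-0.4330,-0.2500,0.8660)
R[1][2] = -0.2500

-0.250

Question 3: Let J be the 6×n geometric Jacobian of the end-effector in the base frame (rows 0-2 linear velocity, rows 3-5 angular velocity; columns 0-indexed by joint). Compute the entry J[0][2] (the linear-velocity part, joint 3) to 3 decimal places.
axis z_2 = (-0.5000,0.8660,0.0000); lever o_n−o_2 = (0.7500,0.4330,0.5000)
cross product → J_v[:, 2] = (0.4330,0.2500,-0.8660)
J_ω[:, 2] = z_2
entry J[0][2] = 0.4330

0.433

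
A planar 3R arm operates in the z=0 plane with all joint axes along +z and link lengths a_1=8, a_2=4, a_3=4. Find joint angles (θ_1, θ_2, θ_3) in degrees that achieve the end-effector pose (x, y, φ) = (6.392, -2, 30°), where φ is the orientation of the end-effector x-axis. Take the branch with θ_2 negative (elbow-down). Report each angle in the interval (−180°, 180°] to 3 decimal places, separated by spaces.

wrist centre = target − a_3·(cos φ, sin φ) = (2.9279, -4.0000)
cos θ_2 = (24.5726−8²−4²)/(2·8·4) = -0.8661; θ_2 = -150.0032° (elbow-down)
β = atan2(-4.0000,2.9279) = -53.7968°; ψ = atan2(-1.9998,4.5358) = -23.7925°
θ_1 = β − ψ = -30.0044°
θ_3 = φ − θ_1 − θ_2 = -149.9924° (wrapped to (-180°,180°])

-30.004 -150.003 -149.992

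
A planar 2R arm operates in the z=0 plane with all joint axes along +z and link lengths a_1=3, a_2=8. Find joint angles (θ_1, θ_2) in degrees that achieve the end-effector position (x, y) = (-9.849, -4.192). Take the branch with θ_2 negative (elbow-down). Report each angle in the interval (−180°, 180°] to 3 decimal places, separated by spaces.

-135.011 -29.985

cos θ_2 = (114.5757−3²−8²)/(2·3·8) = 0.8662; θ_2 = -29.9846° (elbow-down)
β = atan2(-4.1920,-9.8490) = -156.9441°; ψ = atan2(-3.9981,9.9293) = -21.9328°
θ_1 = β − ψ = -135.0113°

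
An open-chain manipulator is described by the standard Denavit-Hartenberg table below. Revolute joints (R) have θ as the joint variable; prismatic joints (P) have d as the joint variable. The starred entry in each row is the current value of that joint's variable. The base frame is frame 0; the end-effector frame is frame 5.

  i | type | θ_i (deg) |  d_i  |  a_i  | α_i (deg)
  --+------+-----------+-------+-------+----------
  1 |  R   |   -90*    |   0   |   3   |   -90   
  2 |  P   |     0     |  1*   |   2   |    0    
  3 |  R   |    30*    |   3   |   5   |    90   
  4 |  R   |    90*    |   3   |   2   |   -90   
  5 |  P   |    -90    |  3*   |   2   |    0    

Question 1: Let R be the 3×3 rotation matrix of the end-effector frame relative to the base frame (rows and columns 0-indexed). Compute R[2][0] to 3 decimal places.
0.866

End-effector x-axis (col 0 of R) = (0.0000,-0.5000,0.8660)
R[2][0] = 0.8660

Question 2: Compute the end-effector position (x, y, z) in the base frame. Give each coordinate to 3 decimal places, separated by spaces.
6.000 -9.232 3.330

after link 1: o_1 = (0.0000, -3.0000, 0.0000)
after link 2: o_2 = (1.0000, -5.0000, 0.0000)
after link 3: o_3 = (4.0000, -9.3301, -2.5000)
after link 4: o_4 = (6.0000, -10.8301, 0.0981)
after link 5: o_5 = (6.0000, -9.2321, 3.3301)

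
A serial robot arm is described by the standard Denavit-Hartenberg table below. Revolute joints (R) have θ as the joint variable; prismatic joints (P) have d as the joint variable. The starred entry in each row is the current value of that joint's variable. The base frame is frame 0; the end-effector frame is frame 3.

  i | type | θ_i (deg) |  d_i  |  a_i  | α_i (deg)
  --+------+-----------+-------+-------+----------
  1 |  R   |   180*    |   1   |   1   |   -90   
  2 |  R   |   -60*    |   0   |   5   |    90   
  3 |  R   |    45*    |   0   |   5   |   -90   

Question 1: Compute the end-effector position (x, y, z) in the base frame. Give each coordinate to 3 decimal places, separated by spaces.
after link 1: o_1 = (-1.0000, 0.0000, 1.0000)
after link 2: o_2 = (-3.5000, 0.0000, 5.3301)
after link 3: o_3 = (-5.2678, -3.5355, 8.3920)

-5.268 -3.536 8.392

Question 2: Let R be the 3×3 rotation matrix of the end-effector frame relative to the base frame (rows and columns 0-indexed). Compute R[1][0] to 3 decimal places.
-0.707

End-effector x-axis (col 0 of R) = (-0.3536,-0.7071,0.6124)
R[1][0] = -0.7071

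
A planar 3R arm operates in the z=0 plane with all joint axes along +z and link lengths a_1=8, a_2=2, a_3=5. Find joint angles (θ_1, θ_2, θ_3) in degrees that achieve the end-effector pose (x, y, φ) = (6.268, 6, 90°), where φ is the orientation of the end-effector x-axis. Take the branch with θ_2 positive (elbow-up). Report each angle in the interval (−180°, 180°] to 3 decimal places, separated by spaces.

-0.001 149.998 -59.997

wrist centre = target − a_3·(cos φ, sin φ) = (6.2680, 1.0000)
cos θ_2 = (40.2878−8²−2²)/(2·8·2) = -0.8660; θ_2 = 149.9977° (elbow-up)
β = atan2(1.0000,6.2680) = 9.0646°; ψ = atan2(1.0001,6.2680) = 9.0652°
θ_1 = β − ψ = -0.0006°
θ_3 = φ − θ_1 − θ_2 = -59.9971° (wrapped to (-180°,180°])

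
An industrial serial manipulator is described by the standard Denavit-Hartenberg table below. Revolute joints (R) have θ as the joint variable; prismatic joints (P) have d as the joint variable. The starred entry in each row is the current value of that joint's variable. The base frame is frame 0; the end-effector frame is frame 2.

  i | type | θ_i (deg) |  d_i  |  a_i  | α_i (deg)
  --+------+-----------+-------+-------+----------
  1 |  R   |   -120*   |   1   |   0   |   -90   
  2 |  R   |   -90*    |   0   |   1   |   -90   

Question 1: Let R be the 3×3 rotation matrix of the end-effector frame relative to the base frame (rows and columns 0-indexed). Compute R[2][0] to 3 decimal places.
1.000

End-effector x-axis (col 0 of R) = (-0.0000,-0.0000,1.0000)
R[2][0] = 1.0000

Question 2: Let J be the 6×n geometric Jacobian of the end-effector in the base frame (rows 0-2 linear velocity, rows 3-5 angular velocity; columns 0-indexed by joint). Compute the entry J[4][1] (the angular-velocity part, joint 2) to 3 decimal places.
axis z_1 = (0.8660,-0.5000,0.0000); lever o_n−o_1 = (-0.0000,-0.0000,1.0000)
cross product → J_v[:, 1] = (-0.5000,-0.8660,-0.0000)
J_ω[:, 1] = z_1
entry J[4][1] = -0.5000

-0.500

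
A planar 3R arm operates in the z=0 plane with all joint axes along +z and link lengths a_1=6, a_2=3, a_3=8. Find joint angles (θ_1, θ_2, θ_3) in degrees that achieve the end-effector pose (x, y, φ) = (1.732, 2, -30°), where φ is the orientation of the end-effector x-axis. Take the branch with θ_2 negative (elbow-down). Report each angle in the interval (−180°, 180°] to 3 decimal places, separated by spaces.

wrist centre = target − a_3·(cos φ, sin φ) = (-5.1962, 6.0000)
cos θ_2 = (63.0005−6²−3²)/(2·6·3) = 0.5000; θ_2 = -59.9990° (elbow-down)
β = atan2(6.0000,-5.1962) = 130.8937°; ψ = atan2(-2.5981,7.5000) = -19.1063°
θ_1 = β − ψ = 150.0000°
θ_3 = φ − θ_1 − θ_2 = -120.0010° (wrapped to (-180°,180°])

150.000 -59.999 -120.001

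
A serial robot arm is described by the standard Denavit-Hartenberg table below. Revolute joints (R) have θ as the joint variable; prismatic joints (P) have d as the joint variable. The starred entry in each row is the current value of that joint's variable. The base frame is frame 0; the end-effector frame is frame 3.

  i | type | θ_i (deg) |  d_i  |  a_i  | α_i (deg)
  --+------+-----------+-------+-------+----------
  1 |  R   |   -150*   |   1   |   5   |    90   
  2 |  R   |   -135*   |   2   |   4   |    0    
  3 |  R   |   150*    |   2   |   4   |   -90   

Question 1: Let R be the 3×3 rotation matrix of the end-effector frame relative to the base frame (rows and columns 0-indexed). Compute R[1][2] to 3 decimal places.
End-effector z-axis (col 2 of R) = (0.2241,0.1294,0.9659)
R[1][2] = 0.1294

0.129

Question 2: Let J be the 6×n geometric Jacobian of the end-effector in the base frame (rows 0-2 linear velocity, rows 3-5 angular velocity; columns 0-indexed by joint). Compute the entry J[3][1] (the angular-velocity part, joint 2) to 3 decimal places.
axis z_1 = (-0.5000,0.8660,0.0000); lever o_n−o_1 = (-2.8966,2.9465,-1.7932)
cross product → J_v[:, 1] = (-1.5529,-0.8966,1.0353)
J_ω[:, 1] = z_1
entry J[3][1] = -0.5000

-0.500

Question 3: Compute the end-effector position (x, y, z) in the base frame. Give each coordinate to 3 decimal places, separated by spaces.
after link 1: o_1 = (-4.3301, -2.5000, 1.0000)
after link 2: o_2 = (-2.8806, 0.6463, -1.8284)
after link 3: o_3 = (-7.2267, 0.4465, -0.7932)

-7.227 0.446 -0.793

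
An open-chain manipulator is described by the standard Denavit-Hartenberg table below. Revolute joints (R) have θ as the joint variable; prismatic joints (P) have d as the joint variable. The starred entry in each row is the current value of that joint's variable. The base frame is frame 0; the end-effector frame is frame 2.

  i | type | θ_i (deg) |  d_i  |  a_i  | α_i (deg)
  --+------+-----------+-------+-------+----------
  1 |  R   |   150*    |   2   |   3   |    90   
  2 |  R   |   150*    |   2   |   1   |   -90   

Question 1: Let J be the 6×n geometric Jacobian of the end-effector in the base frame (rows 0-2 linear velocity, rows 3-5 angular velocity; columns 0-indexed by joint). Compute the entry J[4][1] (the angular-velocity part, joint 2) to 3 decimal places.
0.866

axis z_1 = (0.5000,0.8660,0.0000); lever o_n−o_1 = (1.7500,1.2990,0.5000)
cross product → J_v[:, 1] = (0.4330,-0.2500,-0.8660)
J_ω[:, 1] = z_1
entry J[4][1] = 0.8660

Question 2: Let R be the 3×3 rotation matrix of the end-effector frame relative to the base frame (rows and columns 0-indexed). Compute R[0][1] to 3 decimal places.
-0.500

End-effector y-axis (col 1 of R) = (-0.5000,-0.8660,-0.0000)
R[0][1] = -0.5000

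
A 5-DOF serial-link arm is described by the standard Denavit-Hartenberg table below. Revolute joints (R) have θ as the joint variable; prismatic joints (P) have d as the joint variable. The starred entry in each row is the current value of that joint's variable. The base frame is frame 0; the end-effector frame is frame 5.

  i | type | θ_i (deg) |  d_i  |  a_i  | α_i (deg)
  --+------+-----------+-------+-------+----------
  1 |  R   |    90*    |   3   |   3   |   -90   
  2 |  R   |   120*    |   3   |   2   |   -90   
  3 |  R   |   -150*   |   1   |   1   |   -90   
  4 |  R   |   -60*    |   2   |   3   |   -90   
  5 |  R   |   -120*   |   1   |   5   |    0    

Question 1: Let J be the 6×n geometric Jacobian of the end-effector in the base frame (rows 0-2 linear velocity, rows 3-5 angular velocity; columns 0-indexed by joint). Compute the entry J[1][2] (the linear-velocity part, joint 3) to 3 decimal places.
axis z_2 = (-0.0000,-0.8660,0.5000); lever o_n−o_2 = (-6.5401,-1.4743,-0.6875)
cross product → J_v[:, 2] = (1.3325,-3.2700,-5.6639)
J_ω[:, 2] = z_2
entry J[1][2] = -3.2700

-3.270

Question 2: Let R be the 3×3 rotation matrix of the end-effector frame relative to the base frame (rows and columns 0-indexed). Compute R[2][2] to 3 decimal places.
0.400

End-effector z-axis (col 2 of R) = (-0.4330,0.8080,0.3995)
R[2][2] = 0.3995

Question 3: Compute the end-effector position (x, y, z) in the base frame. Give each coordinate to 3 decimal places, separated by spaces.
after link 1: o_1 = (0.0000, 3.0000, 3.0000)
after link 2: o_2 = (-3.0000, 2.0000, 1.2679)
after link 3: o_3 = (-3.5000, 1.5670, 2.5179)
after link 4: o_4 = (-5.9821, -0.5335, 4.0760)
after link 5: o_5 = (-9.5401, 0.5257, 0.5804)

-9.540 0.526 0.580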